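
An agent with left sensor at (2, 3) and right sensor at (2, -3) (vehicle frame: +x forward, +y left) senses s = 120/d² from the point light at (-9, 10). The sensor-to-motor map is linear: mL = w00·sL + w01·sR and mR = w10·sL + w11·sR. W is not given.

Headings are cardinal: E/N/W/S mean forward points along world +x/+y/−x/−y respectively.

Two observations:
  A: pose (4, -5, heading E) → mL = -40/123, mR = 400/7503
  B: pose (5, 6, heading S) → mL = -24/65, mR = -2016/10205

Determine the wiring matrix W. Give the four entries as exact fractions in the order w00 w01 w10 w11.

-1 0 1/2 -1/2

obs A: pose=(4,-5,E) → sL=40/123, sR=40/183, mL=-40/123, mR=400/7503
obs B: pose=(5,6,S) → sL=24/65, sR=120/157, mL=-24/65, mR=-2016/10205
sensor matrix S = [[40/123, 40/183], [24/65, 120/157]]; det S = 856832/5104541
solve [mL_A; mL_B] = S·[w00; w01] and [mR_A; mR_B] = S·[w10; w11]:
  w00 = -1, w01 = 0, w10 = 1/2, w11 = -1/2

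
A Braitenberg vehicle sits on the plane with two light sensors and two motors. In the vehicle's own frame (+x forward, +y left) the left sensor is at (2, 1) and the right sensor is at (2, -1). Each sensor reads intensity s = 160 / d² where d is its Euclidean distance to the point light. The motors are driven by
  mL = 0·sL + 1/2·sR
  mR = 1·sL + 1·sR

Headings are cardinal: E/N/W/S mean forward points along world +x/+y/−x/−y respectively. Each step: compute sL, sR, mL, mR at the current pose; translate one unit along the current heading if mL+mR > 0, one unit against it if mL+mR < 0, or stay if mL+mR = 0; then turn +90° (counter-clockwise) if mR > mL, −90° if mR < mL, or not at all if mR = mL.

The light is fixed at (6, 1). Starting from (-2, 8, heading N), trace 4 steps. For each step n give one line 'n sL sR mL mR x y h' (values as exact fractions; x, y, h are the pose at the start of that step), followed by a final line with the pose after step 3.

0 80/81 16/13 8/13 2336/1053 -2 8 N
1 160/149 160/181 80/181 52800/26969 -2 9 W
2 8/5 20/17 10/17 236/85 -3 9 S
3 160/113 32/17 16/17 6336/1921 -3 8 E
final -2 8 N

n=0: pose=(-2,8,N); sL=80/81, sR=16/13; mL=8/13, mR=2336/1053; mL+mR=2984/1053 → advance +1; mR−mL=1688/1053 → turn +1·90°
n=1: pose=(-2,9,W); sL=160/149, sR=160/181; mL=80/181, mR=52800/26969; mL+mR=64720/26969 → advance +1; mR−mL=40880/26969 → turn +1·90°
n=2: pose=(-3,9,S); sL=8/5, sR=20/17; mL=10/17, mR=236/85; mL+mR=286/85 → advance +1; mR−mL=186/85 → turn +1·90°
n=3: pose=(-3,8,E); sL=160/113, sR=32/17; mL=16/17, mR=6336/1921; mL+mR=8144/1921 → advance +1; mR−mL=4528/1921 → turn +1·90°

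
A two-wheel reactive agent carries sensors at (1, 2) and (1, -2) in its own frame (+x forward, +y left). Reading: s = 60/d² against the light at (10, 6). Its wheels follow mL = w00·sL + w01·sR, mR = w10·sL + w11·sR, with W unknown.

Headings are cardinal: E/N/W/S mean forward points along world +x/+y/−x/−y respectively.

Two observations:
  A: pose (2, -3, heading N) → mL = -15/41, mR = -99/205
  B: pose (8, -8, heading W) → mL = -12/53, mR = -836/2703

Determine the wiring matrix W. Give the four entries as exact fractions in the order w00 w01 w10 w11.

-1 0 -1/2 -1/2

obs A: pose=(2,-3,N) → sL=15/41, sR=3/5, mL=-15/41, mR=-99/205
obs B: pose=(8,-8,W) → sL=12/53, sR=20/51, mL=-12/53, mR=-836/2703
sensor matrix S = [[15/41, 3/5], [12/53, 20/51]]; det S = 1408/184705
solve [mL_A; mL_B] = S·[w00; w01] and [mR_A; mR_B] = S·[w10; w11]:
  w00 = -1, w01 = 0, w10 = -1/2, w11 = -1/2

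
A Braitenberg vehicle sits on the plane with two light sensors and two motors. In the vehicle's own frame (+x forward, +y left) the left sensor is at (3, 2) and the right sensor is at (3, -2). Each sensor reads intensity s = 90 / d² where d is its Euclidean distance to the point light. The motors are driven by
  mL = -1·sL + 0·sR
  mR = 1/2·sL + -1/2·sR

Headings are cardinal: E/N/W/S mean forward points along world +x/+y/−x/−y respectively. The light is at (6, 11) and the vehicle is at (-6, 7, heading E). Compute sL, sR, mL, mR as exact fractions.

left sensor world pos  = (-3, 9); dL² = 85
right sensor world pos = (-3, 5); dR² = 117
sL = 90/85 = 18/17
sR = 90/117 = 10/13
mL = -1·sL + 0·sR = -18/17
mR = 1/2·sL + -1/2·sR = 32/221

18/17 10/13 -18/17 32/221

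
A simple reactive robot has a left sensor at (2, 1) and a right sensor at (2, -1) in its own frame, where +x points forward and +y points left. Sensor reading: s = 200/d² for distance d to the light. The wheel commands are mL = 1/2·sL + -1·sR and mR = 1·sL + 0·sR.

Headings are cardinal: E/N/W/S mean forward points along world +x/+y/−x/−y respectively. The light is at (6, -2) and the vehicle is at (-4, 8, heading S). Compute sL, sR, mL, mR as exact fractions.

40/29 40/37 -420/1073 40/29

left sensor world pos  = (-3, 6); dL² = 145
right sensor world pos = (-5, 6); dR² = 185
sL = 200/145 = 40/29
sR = 200/185 = 40/37
mL = 1/2·sL + -1·sR = -420/1073
mR = 1·sL + 0·sR = 40/29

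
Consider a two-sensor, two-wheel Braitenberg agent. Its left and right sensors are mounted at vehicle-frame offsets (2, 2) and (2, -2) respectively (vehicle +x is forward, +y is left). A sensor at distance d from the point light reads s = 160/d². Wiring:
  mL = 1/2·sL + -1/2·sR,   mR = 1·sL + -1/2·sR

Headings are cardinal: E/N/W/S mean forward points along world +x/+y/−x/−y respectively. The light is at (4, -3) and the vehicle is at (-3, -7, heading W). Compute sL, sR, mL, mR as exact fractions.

left sensor world pos  = (-5, -9); dL² = 117
right sensor world pos = (-5, -5); dR² = 85
sL = 160/117 = 160/117
sR = 160/85 = 32/17
mL = 1/2·sL + -1/2·sR = -512/1989
mR = 1·sL + -1/2·sR = 848/1989

160/117 32/17 -512/1989 848/1989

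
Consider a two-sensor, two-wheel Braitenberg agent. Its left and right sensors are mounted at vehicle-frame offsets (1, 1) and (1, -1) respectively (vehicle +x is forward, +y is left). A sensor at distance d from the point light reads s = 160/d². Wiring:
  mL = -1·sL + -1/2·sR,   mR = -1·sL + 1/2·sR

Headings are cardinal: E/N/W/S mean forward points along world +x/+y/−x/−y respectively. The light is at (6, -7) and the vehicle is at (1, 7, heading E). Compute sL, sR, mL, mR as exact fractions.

left sensor world pos  = (2, 8); dL² = 241
right sensor world pos = (2, 6); dR² = 185
sL = 160/241 = 160/241
sR = 160/185 = 32/37
mL = -1·sL + -1/2·sR = -9776/8917
mR = -1·sL + 1/2·sR = -2064/8917

160/241 32/37 -9776/8917 -2064/8917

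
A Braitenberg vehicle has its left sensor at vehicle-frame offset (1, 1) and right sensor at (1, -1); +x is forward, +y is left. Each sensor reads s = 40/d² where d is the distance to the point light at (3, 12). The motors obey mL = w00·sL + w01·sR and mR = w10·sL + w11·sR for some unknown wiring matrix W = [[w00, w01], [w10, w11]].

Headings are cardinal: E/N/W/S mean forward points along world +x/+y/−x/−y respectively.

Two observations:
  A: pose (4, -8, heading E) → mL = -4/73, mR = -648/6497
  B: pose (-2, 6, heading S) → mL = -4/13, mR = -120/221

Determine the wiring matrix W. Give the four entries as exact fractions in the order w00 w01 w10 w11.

-1/2 0 -1/2 -1/2

obs A: pose=(4,-8,E) → sL=8/73, sR=8/89, mL=-4/73, mR=-648/6497
obs B: pose=(-2,6,S) → sL=8/13, sR=8/17, mL=-4/13, mR=-120/221
sensor matrix S = [[8/73, 8/89], [8/13, 8/17]]; det S = -5376/1435837
solve [mL_A; mL_B] = S·[w00; w01] and [mR_A; mR_B] = S·[w10; w11]:
  w00 = -1/2, w01 = 0, w10 = -1/2, w11 = -1/2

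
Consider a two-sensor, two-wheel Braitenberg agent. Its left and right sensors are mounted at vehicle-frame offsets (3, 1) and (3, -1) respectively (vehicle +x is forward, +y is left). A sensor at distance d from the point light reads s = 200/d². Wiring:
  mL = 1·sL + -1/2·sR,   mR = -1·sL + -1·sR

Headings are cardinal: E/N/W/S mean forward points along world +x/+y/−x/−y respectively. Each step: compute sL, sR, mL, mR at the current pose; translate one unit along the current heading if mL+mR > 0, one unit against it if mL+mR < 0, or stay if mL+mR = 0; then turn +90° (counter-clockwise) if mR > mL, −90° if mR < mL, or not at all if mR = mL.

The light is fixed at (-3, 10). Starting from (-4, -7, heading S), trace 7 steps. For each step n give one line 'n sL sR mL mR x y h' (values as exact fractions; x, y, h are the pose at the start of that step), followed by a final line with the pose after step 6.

0 1/2 50/101 51/202 -201/202 -4 -7 S
1 40/61 200/241 3540/14701 -21840/14701 -4 -6 W
2 20/17 20/17 10/17 -40/17 -3 -6 N
3 40/53 200/333 8020/17649 -23920/17649 -3 -7 E
4 1/2 50/101 51/202 -201/202 -4 -7 S
5 40/61 200/241 3540/14701 -21840/14701 -4 -6 W
6 20/17 20/17 10/17 -40/17 -3 -6 N
final -3 -7 E

n=0: pose=(-4,-7,S); sL=1/2, sR=50/101; mL=51/202, mR=-201/202; mL+mR=-75/101 → advance -1; mR−mL=-126/101 → turn -1·90°
n=1: pose=(-4,-6,W); sL=40/61, sR=200/241; mL=3540/14701, mR=-21840/14701; mL+mR=-300/241 → advance -1; mR−mL=-25380/14701 → turn -1·90°
n=2: pose=(-3,-6,N); sL=20/17, sR=20/17; mL=10/17, mR=-40/17; mL+mR=-30/17 → advance -1; mR−mL=-50/17 → turn -1·90°
n=3: pose=(-3,-7,E); sL=40/53, sR=200/333; mL=8020/17649, mR=-23920/17649; mL+mR=-100/111 → advance -1; mR−mL=-31940/17649 → turn -1·90°
n=4: pose=(-4,-7,S); sL=1/2, sR=50/101; mL=51/202, mR=-201/202; mL+mR=-75/101 → advance -1; mR−mL=-126/101 → turn -1·90°
n=5: pose=(-4,-6,W); sL=40/61, sR=200/241; mL=3540/14701, mR=-21840/14701; mL+mR=-300/241 → advance -1; mR−mL=-25380/14701 → turn -1·90°
n=6: pose=(-3,-6,N); sL=20/17, sR=20/17; mL=10/17, mR=-40/17; mL+mR=-30/17 → advance -1; mR−mL=-50/17 → turn -1·90°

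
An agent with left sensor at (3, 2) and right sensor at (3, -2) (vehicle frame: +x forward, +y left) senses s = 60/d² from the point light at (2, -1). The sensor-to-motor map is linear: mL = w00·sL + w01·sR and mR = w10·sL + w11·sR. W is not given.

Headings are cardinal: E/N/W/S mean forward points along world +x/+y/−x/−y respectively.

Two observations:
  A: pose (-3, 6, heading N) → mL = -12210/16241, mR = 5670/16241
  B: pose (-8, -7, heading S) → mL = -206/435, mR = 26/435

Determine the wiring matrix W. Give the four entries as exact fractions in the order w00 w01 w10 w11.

-1/2 -1 -1/2 1

obs A: pose=(-3,6,N) → sL=60/149, sR=60/109, mL=-12210/16241, mR=5670/16241
obs B: pose=(-8,-7,S) → sL=12/29, sR=4/15, mL=-206/435, mR=26/435
sensor matrix S = [[60/149, 60/109], [12/29, 4/15]]; det S = -56704/470989
solve [mL_A; mL_B] = S·[w00; w01] and [mR_A; mR_B] = S·[w10; w11]:
  w00 = -1/2, w01 = -1, w10 = -1/2, w11 = 1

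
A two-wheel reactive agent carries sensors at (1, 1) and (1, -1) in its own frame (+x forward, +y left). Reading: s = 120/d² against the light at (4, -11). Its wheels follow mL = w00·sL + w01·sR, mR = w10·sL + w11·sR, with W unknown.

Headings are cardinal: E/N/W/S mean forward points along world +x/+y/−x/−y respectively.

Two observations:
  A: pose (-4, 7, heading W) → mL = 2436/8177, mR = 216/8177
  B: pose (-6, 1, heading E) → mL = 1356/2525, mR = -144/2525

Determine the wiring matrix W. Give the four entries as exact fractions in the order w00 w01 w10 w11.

obs A: pose=(-4,7,W) → sL=12/37, sR=60/221, mL=2436/8177, mR=216/8177
obs B: pose=(-6,1,E) → sL=12/25, sR=60/101, mL=1356/2525, mR=-144/2525
sensor matrix S = [[12/37, 60/221], [12/25, 60/101]]; det S = 257472/4129385
solve [mL_A; mL_B] = S·[w00; w01] and [mR_A; mR_B] = S·[w10; w11]:
  w00 = 1/2, w01 = 1/2, w10 = 1/2, w11 = -1/2

1/2 1/2 1/2 -1/2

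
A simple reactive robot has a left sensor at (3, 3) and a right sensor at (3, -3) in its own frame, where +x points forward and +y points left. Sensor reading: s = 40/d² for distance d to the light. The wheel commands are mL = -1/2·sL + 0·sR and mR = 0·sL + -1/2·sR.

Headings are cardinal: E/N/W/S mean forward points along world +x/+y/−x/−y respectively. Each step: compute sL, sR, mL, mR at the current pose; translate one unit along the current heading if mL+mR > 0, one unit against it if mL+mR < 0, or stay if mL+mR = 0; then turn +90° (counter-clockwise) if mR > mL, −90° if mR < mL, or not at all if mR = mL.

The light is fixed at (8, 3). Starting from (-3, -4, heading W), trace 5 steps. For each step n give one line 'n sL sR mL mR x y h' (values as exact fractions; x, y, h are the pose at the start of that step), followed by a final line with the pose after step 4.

0 5/37 10/53 -5/74 -5/53 -3 -4 W
1 8/37 8/13 -4/37 -4/13 -2 -4 N
2 20/37 4/17 -10/37 -2/17 -2 -5 E
3 40/221 40/89 -20/221 -20/89 -3 -5 N
4 2/5 5/26 -1/5 -5/52 -3 -6 E
final -4 -6 N

n=0: pose=(-3,-4,W); sL=5/37, sR=10/53; mL=-5/74, mR=-5/53; mL+mR=-635/3922 → advance -1; mR−mL=-105/3922 → turn -1·90°
n=1: pose=(-2,-4,N); sL=8/37, sR=8/13; mL=-4/37, mR=-4/13; mL+mR=-200/481 → advance -1; mR−mL=-96/481 → turn -1·90°
n=2: pose=(-2,-5,E); sL=20/37, sR=4/17; mL=-10/37, mR=-2/17; mL+mR=-244/629 → advance -1; mR−mL=96/629 → turn +1·90°
n=3: pose=(-3,-5,N); sL=40/221, sR=40/89; mL=-20/221, mR=-20/89; mL+mR=-6200/19669 → advance -1; mR−mL=-2640/19669 → turn -1·90°
n=4: pose=(-3,-6,E); sL=2/5, sR=5/26; mL=-1/5, mR=-5/52; mL+mR=-77/260 → advance -1; mR−mL=27/260 → turn +1·90°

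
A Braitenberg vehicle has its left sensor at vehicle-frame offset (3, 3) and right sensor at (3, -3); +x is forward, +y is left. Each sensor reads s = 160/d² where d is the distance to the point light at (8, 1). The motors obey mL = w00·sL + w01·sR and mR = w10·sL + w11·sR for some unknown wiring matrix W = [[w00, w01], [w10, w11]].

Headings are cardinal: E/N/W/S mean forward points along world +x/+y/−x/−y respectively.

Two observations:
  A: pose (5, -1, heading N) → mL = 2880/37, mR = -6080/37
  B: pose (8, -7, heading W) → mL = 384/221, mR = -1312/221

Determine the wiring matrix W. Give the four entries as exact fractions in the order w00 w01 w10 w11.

obs A: pose=(5,-1,N) → sL=160/37, sR=160, mL=2880/37, mR=-6080/37
obs B: pose=(8,-7,W) → sL=16/13, sR=80/17, mL=384/221, mR=-1312/221
sensor matrix S = [[160/37, 160], [16/13, 80/17]]; det S = -1443840/8177
solve [mL_A; mL_B] = S·[w00; w01] and [mR_A; mR_B] = S·[w10; w11]:
  w00 = -1/2, w01 = 1/2, w10 = -1, w11 = -1

-1/2 1/2 -1 -1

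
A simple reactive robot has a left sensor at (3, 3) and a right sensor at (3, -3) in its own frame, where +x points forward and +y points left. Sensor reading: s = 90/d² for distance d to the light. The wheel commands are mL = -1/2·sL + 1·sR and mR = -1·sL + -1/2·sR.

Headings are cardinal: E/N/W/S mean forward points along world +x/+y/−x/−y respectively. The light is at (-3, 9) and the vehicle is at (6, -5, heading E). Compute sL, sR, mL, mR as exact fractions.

18/53 90/433 873/22949 -10179/22949

left sensor world pos  = (9, -2); dL² = 265
right sensor world pos = (9, -8); dR² = 433
sL = 90/265 = 18/53
sR = 90/433 = 90/433
mL = -1/2·sL + 1·sR = 873/22949
mR = -1·sL + -1/2·sR = -10179/22949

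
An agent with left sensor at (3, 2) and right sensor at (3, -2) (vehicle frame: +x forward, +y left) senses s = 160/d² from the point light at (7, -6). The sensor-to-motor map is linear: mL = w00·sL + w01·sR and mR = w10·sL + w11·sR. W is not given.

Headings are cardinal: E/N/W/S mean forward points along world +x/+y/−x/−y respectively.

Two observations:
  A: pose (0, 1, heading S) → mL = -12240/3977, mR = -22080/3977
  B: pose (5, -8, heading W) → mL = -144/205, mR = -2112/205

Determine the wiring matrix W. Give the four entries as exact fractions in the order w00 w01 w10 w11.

-1 1/2 -1 -1

obs A: pose=(0,1,S) → sL=160/41, sR=160/97, mL=-12240/3977, mR=-22080/3977
obs B: pose=(5,-8,W) → sL=160/41, sR=32/5, mL=-144/205, mR=-2112/205
sensor matrix S = [[160/41, 160/97], [160/41, 32/5]]; det S = 73728/3977
solve [mL_A; mL_B] = S·[w00; w01] and [mR_A; mR_B] = S·[w10; w11]:
  w00 = -1, w01 = 1/2, w10 = -1, w11 = -1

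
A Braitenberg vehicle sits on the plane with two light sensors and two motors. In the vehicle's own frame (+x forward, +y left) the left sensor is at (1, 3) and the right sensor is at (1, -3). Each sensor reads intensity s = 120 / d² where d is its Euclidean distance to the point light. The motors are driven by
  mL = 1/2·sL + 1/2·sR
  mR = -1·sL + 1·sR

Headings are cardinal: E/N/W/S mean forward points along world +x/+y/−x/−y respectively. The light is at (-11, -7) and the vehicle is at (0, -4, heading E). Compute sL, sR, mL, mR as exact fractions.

left sensor world pos  = (1, -1); dL² = 180
right sensor world pos = (1, -7); dR² = 144
sL = 120/180 = 2/3
sR = 120/144 = 5/6
mL = 1/2·sL + 1/2·sR = 3/4
mR = -1·sL + 1·sR = 1/6

2/3 5/6 3/4 1/6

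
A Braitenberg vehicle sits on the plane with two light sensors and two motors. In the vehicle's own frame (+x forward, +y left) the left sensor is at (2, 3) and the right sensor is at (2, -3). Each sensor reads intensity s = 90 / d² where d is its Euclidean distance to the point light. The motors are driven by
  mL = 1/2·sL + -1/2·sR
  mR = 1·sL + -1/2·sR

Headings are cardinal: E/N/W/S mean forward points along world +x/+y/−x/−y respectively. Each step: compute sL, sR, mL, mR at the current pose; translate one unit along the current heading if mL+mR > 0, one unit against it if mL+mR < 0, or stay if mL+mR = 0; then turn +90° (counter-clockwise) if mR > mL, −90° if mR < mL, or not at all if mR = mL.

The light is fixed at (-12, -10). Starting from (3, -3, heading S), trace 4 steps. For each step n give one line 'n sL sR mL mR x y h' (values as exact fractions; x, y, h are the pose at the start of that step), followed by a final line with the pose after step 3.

n=0: pose=(3,-3,S); sL=90/349, sR=90/169; mL=-8100/58981, mR=-495/58981; mL+mR=-8595/58981 → advance -1; mR−mL=45/349 → turn +1·90°
n=1: pose=(3,-2,E); sL=9/41, sR=45/157; mL=-216/6437, mR=981/12874; mL+mR=549/12874 → advance +1; mR−mL=9/82 → turn +1·90°
n=2: pose=(4,-2,N); sL=90/269, sR=90/461; mL=8640/124009, mR=29385/124009; mL+mR=38025/124009 → advance +1; mR−mL=45/269 → turn +1·90°
n=3: pose=(4,-1,W); sL=45/116, sR=9/34; mL=243/3944, mR=126/493; mL+mR=1251/3944 → advance +1; mR−mL=45/232 → turn +1·90°

0 90/349 90/169 -8100/58981 -495/58981 3 -3 S
1 9/41 45/157 -216/6437 981/12874 3 -2 E
2 90/269 90/461 8640/124009 29385/124009 4 -2 N
3 45/116 9/34 243/3944 126/493 4 -1 W
final 3 -1 S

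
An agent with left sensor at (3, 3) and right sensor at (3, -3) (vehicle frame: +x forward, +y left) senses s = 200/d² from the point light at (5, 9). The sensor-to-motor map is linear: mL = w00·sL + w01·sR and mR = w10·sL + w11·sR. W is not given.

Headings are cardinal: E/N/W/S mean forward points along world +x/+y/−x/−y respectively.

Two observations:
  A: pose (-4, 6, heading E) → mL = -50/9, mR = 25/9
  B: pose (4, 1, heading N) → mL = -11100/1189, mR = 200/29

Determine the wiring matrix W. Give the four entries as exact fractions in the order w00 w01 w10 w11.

obs A: pose=(-4,6,E) → sL=50/9, sR=25/9, mL=-50/9, mR=25/9
obs B: pose=(4,1,N) → sL=200/41, sR=200/29, mL=-11100/1189, mR=200/29
sensor matrix S = [[50/9, 25/9], [200/41, 200/29]]; det S = 265000/10701
solve [mL_A; mL_B] = S·[w00; w01] and [mR_A; mR_B] = S·[w10; w11]:
  w00 = -1/2, w01 = -1, w10 = 0, w11 = 1

-1/2 -1 0 1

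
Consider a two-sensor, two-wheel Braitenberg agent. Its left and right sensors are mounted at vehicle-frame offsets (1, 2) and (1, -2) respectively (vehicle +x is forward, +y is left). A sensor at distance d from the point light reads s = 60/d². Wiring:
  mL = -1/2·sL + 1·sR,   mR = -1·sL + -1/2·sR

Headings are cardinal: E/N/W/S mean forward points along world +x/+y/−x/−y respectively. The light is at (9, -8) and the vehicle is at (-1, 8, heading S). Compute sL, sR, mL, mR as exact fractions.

60/289 20/123 2090/35547 -10270/35547

left sensor world pos  = (1, 7); dL² = 289
right sensor world pos = (-3, 7); dR² = 369
sL = 60/289 = 60/289
sR = 60/369 = 20/123
mL = -1/2·sL + 1·sR = 2090/35547
mR = -1·sL + -1/2·sR = -10270/35547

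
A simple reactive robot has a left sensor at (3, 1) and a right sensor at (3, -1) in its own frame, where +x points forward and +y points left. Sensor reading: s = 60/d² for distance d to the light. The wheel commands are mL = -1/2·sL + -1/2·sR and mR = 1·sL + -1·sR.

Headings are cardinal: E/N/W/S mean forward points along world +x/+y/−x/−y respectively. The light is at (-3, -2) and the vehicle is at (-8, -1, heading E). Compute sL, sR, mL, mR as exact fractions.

left sensor world pos  = (-5, 0); dL² = 8
right sensor world pos = (-5, -2); dR² = 4
sL = 60/8 = 15/2
sR = 60/4 = 15
mL = -1/2·sL + -1/2·sR = -45/4
mR = 1·sL + -1·sR = -15/2

15/2 15 -45/4 -15/2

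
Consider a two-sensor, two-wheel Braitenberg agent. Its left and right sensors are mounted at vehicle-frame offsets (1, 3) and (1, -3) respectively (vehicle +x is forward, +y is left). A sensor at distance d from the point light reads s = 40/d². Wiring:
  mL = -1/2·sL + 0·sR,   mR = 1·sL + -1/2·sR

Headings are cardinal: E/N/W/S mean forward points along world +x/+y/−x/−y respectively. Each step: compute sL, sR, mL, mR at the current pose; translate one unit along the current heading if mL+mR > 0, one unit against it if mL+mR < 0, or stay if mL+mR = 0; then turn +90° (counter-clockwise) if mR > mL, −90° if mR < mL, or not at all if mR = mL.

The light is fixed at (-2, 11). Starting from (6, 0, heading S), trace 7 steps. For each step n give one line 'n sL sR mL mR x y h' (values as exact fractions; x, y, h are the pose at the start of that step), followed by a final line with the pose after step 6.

0 8/53 40/169 -4/53 292/8957 6 0 S
1 4/13 4/25 -2/13 74/325 6 1 E
2 40/117 8/45 -20/117 148/585 7 1 N
3 5/26 2/5 -5/52 -1/130 7 2 W
4 40/269 40/149 -20/269 580/40081 8 2 S
5 20/73 20/121 -10/73 1690/8833 8 3 E
6 40/113 8/49 -20/113 1508/5537 9 3 N
final 9 4 W

n=0: pose=(6,0,S); sL=8/53, sR=40/169; mL=-4/53, mR=292/8957; mL+mR=-384/8957 → advance -1; mR−mL=968/8957 → turn +1·90°
n=1: pose=(6,1,E); sL=4/13, sR=4/25; mL=-2/13, mR=74/325; mL+mR=24/325 → advance +1; mR−mL=124/325 → turn +1·90°
n=2: pose=(7,1,N); sL=40/117, sR=8/45; mL=-20/117, mR=148/585; mL+mR=16/195 → advance +1; mR−mL=248/585 → turn +1·90°
n=3: pose=(7,2,W); sL=5/26, sR=2/5; mL=-5/52, mR=-1/130; mL+mR=-27/260 → advance -1; mR−mL=23/260 → turn +1·90°
n=4: pose=(8,2,S); sL=40/269, sR=40/149; mL=-20/269, mR=580/40081; mL+mR=-2400/40081 → advance -1; mR−mL=3560/40081 → turn +1·90°
n=5: pose=(8,3,E); sL=20/73, sR=20/121; mL=-10/73, mR=1690/8833; mL+mR=480/8833 → advance +1; mR−mL=2900/8833 → turn +1·90°
n=6: pose=(9,3,N); sL=40/113, sR=8/49; mL=-20/113, mR=1508/5537; mL+mR=528/5537 → advance +1; mR−mL=2488/5537 → turn +1·90°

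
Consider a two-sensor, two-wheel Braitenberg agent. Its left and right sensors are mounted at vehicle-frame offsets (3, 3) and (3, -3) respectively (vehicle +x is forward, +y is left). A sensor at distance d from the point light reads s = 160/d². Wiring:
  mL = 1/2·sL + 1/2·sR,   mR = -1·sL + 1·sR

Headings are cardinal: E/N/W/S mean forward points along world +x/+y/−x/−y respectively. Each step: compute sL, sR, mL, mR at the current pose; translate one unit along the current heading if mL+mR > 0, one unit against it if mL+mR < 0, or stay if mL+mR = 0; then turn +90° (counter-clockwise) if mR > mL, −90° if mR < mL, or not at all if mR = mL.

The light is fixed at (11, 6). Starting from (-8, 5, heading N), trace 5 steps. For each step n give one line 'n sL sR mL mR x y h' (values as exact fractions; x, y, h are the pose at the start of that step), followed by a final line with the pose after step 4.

n=0: pose=(-8,5,N); sL=20/61, sR=8/13; mL=374/793, mR=228/793; mL+mR=602/793 → advance +1; mR−mL=-146/793 → turn -1·90°
n=1: pose=(-8,6,E); sL=32/53, sR=32/53; mL=32/53, mR=0; mL+mR=32/53 → advance +1; mR−mL=-32/53 → turn -1·90°
n=2: pose=(-7,6,S); sL=80/117, sR=16/45; mL=304/585, mR=-64/195; mL+mR=112/585 → advance +1; mR−mL=-496/585 → turn -1·90°
n=3: pose=(-7,5,W); sL=160/457, sR=32/89; mL=14432/40673, mR=384/40673; mL+mR=14816/40673 → advance +1; mR−mL=-14048/40673 → turn -1·90°
n=4: pose=(-8,5,N); sL=20/61, sR=8/13; mL=374/793, mR=228/793; mL+mR=602/793 → advance +1; mR−mL=-146/793 → turn -1·90°

0 20/61 8/13 374/793 228/793 -8 5 N
1 32/53 32/53 32/53 0 -8 6 E
2 80/117 16/45 304/585 -64/195 -7 6 S
3 160/457 32/89 14432/40673 384/40673 -7 5 W
4 20/61 8/13 374/793 228/793 -8 5 N
final -8 6 E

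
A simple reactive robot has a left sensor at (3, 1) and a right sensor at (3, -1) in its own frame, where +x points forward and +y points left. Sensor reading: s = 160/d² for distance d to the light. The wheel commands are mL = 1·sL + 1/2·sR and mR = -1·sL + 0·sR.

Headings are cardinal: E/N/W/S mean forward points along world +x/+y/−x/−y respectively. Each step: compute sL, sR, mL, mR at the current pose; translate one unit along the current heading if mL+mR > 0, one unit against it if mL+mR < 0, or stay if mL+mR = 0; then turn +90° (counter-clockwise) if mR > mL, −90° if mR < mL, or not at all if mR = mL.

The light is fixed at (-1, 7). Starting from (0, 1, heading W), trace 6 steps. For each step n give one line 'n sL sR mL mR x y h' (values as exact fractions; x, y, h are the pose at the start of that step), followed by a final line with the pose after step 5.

n=0: pose=(0,1,W); sL=160/53, sR=160/29; mL=8880/1537, mR=-160/53; mL+mR=80/29 → advance +1; mR−mL=-13520/1537 → turn -1·90°
n=1: pose=(-1,1,N); sL=16, sR=16; mL=24, mR=-16; mL+mR=8 → advance +1; mR−mL=-40 → turn -1·90°
n=2: pose=(-1,2,E); sL=32/5, sR=32/9; mL=368/45, mR=-32/5; mL+mR=16/9 → advance +1; mR−mL=-656/45 → turn -1·90°
n=3: pose=(0,2,S); sL=40/17, sR=5/2; mL=245/68, mR=-40/17; mL+mR=5/4 → advance +1; mR−mL=-405/68 → turn -1·90°
n=4: pose=(0,1,W); sL=160/53, sR=160/29; mL=8880/1537, mR=-160/53; mL+mR=80/29 → advance +1; mR−mL=-13520/1537 → turn -1·90°
n=5: pose=(-1,1,N); sL=16, sR=16; mL=24, mR=-16; mL+mR=8 → advance +1; mR−mL=-40 → turn -1·90°

0 160/53 160/29 8880/1537 -160/53 0 1 W
1 16 16 24 -16 -1 1 N
2 32/5 32/9 368/45 -32/5 -1 2 E
3 40/17 5/2 245/68 -40/17 0 2 S
4 160/53 160/29 8880/1537 -160/53 0 1 W
5 16 16 24 -16 -1 1 N
final -1 2 E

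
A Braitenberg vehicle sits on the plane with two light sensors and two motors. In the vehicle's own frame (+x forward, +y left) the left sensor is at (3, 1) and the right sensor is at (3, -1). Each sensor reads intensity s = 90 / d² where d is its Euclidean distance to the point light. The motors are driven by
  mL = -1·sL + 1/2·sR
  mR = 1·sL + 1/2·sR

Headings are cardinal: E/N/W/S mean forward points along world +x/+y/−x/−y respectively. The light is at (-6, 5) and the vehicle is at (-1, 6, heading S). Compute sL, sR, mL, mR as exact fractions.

left sensor world pos  = (0, 3); dL² = 40
right sensor world pos = (-2, 3); dR² = 20
sL = 90/40 = 9/4
sR = 90/20 = 9/2
mL = -1·sL + 1/2·sR = 0
mR = 1·sL + 1/2·sR = 9/2

9/4 9/2 0 9/2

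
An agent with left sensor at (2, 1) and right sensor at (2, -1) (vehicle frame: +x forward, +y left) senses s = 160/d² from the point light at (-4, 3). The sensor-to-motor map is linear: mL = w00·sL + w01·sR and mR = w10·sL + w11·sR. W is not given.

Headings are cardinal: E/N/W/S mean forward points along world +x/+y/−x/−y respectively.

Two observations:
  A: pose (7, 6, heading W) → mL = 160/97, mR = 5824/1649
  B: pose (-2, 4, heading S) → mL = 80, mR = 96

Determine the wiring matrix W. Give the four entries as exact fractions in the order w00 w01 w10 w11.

0 1 1 1

obs A: pose=(7,6,W) → sL=32/17, sR=160/97, mL=160/97, mR=5824/1649
obs B: pose=(-2,4,S) → sL=16, sR=80, mL=80, mR=96
sensor matrix S = [[32/17, 160/97], [16, 80]]; det S = 204800/1649
solve [mL_A; mL_B] = S·[w00; w01] and [mR_A; mR_B] = S·[w10; w11]:
  w00 = 0, w01 = 1, w10 = 1, w11 = 1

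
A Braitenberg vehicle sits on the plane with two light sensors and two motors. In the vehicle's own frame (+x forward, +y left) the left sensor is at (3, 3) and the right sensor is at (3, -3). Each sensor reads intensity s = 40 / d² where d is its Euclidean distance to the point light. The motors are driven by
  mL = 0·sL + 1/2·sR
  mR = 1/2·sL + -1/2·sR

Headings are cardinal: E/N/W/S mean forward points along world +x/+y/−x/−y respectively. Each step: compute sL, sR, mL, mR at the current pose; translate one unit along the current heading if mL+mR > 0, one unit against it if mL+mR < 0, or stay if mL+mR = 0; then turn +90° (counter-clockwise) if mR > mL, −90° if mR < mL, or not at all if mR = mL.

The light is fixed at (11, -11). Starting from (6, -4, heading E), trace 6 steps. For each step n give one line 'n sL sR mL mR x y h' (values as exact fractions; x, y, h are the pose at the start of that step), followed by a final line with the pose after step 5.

n=0: pose=(6,-4,E); sL=5/13, sR=2; mL=1, mR=-21/26; mL+mR=5/26 → advance +1; mR−mL=-47/26 → turn -1·90°
n=1: pose=(7,-4,S); sL=40/17, sR=8/13; mL=4/13, mR=192/221; mL+mR=20/17 → advance +1; mR−mL=124/221 → turn +1·90°
n=2: pose=(7,-5,E); sL=20/41, sR=4; mL=2, mR=-72/41; mL+mR=10/41 → advance +1; mR−mL=-154/41 → turn -1·90°
n=3: pose=(8,-5,S); sL=40/9, sR=8/9; mL=4/9, mR=16/9; mL+mR=20/9 → advance +1; mR−mL=4/3 → turn +1·90°
n=4: pose=(8,-6,E); sL=5/8, sR=10; mL=5, mR=-75/16; mL+mR=5/16 → advance +1; mR−mL=-155/16 → turn -1·90°
n=5: pose=(9,-6,S); sL=8, sR=40/29; mL=20/29, mR=96/29; mL+mR=4 → advance +1; mR−mL=76/29 → turn +1·90°

0 5/13 2 1 -21/26 6 -4 E
1 40/17 8/13 4/13 192/221 7 -4 S
2 20/41 4 2 -72/41 7 -5 E
3 40/9 8/9 4/9 16/9 8 -5 S
4 5/8 10 5 -75/16 8 -6 E
5 8 40/29 20/29 96/29 9 -6 S
final 9 -7 E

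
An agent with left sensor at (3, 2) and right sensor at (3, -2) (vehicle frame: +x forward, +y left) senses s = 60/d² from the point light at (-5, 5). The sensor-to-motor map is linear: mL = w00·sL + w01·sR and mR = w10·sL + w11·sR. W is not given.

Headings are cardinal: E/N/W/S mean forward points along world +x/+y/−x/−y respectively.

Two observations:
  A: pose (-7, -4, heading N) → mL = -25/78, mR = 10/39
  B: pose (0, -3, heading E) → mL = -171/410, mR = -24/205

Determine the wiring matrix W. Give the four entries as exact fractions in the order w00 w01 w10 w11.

-1 1/2 -1/2 1/2

obs A: pose=(-7,-4,N) → sL=15/13, sR=5/3, mL=-25/78, mR=10/39
obs B: pose=(0,-3,E) → sL=3/5, sR=15/41, mL=-171/410, mR=-24/205
sensor matrix S = [[15/13, 5/3], [3/5, 15/41]]; det S = -308/533
solve [mL_A; mL_B] = S·[w00; w01] and [mR_A; mR_B] = S·[w10; w11]:
  w00 = -1, w01 = 1/2, w10 = -1/2, w11 = 1/2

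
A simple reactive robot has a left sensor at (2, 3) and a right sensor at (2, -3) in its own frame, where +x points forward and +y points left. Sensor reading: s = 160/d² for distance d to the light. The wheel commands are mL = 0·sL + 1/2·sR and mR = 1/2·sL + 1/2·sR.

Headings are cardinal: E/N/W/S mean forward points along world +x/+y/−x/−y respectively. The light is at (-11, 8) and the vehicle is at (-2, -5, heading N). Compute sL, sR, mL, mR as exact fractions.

160/157 32/53 16/53 6752/8321

left sensor world pos  = (-5, -3); dL² = 157
right sensor world pos = (1, -3); dR² = 265
sL = 160/157 = 160/157
sR = 160/265 = 32/53
mL = 0·sL + 1/2·sR = 16/53
mR = 1/2·sL + 1/2·sR = 6752/8321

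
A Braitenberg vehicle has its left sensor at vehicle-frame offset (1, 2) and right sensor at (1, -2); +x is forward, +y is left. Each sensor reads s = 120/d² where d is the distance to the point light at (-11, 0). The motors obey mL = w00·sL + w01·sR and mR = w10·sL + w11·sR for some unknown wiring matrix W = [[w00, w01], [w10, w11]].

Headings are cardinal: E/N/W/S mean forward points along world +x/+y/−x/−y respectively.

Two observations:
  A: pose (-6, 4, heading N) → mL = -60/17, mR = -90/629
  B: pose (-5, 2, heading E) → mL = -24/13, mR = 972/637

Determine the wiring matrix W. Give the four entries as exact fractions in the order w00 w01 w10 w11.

obs A: pose=(-6,4,N) → sL=60/17, sR=60/37, mL=-60/17, mR=-90/629
obs B: pose=(-5,2,E) → sL=24/13, sR=120/49, mL=-24/13, mR=972/637
sensor matrix S = [[60/17, 60/37], [24/13, 120/49]]; det S = 2263680/400673
solve [mL_A; mL_B] = S·[w00; w01] and [mR_A; mR_B] = S·[w10; w11]:
  w00 = -1, w01 = 0, w10 = -1/2, w11 = 1

-1 0 -1/2 1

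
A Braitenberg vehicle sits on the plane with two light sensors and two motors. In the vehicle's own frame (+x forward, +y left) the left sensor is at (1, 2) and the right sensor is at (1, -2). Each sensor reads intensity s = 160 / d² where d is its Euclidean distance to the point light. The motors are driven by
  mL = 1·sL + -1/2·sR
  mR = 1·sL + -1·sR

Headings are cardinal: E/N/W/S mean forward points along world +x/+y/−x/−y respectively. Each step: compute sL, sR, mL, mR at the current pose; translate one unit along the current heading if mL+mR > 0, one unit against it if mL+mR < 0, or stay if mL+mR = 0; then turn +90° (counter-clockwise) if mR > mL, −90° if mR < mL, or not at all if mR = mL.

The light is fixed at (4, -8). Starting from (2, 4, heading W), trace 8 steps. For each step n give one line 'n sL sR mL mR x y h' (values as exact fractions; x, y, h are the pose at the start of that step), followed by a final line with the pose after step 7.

0 160/109 32/41 4816/4469 3072/4469 2 4 W
1 80/97 16/17 584/1649 -192/1649 1 4 N
2 160/229 32/25 336/5725 -3328/5725 1 5 E
3 40/37 8/9 212/333 64/333 0 5 S
4 32/25 160/221 5072/5525 3072/5525 0 4 W
5 80/109 80/89 2760/9701 -1600/9701 -1 4 N
6 160/241 160/137 2640/33017 -16640/33017 -1 5 E
7 1 10/13 8/13 3/13 -2 5 S
final -2 4 W

n=0: pose=(2,4,W); sL=160/109, sR=32/41; mL=4816/4469, mR=3072/4469; mL+mR=7888/4469 → advance +1; mR−mL=-16/41 → turn -1·90°
n=1: pose=(1,4,N); sL=80/97, sR=16/17; mL=584/1649, mR=-192/1649; mL+mR=392/1649 → advance +1; mR−mL=-8/17 → turn -1·90°
n=2: pose=(1,5,E); sL=160/229, sR=32/25; mL=336/5725, mR=-3328/5725; mL+mR=-2992/5725 → advance -1; mR−mL=-16/25 → turn -1·90°
n=3: pose=(0,5,S); sL=40/37, sR=8/9; mL=212/333, mR=64/333; mL+mR=92/111 → advance +1; mR−mL=-4/9 → turn -1·90°
n=4: pose=(0,4,W); sL=32/25, sR=160/221; mL=5072/5525, mR=3072/5525; mL+mR=8144/5525 → advance +1; mR−mL=-80/221 → turn -1·90°
n=5: pose=(-1,4,N); sL=80/109, sR=80/89; mL=2760/9701, mR=-1600/9701; mL+mR=1160/9701 → advance +1; mR−mL=-40/89 → turn -1·90°
n=6: pose=(-1,5,E); sL=160/241, sR=160/137; mL=2640/33017, mR=-16640/33017; mL+mR=-14000/33017 → advance -1; mR−mL=-80/137 → turn -1·90°
n=7: pose=(-2,5,S); sL=1, sR=10/13; mL=8/13, mR=3/13; mL+mR=11/13 → advance +1; mR−mL=-5/13 → turn -1·90°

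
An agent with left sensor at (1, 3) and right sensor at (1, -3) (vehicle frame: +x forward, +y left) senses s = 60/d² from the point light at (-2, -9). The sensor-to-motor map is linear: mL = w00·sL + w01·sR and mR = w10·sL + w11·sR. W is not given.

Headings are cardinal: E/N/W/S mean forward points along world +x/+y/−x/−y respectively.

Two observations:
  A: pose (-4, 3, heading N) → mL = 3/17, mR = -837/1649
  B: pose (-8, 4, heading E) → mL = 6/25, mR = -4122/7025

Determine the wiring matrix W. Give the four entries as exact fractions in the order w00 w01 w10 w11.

0 1/2 -1/2 -1

obs A: pose=(-4,3,N) → sL=30/97, sR=6/17, mL=3/17, mR=-837/1649
obs B: pose=(-8,4,E) → sL=60/281, sR=12/25, mL=6/25, mR=-4122/7025
sensor matrix S = [[30/97, 6/17], [60/281, 12/25]]; det S = 169344/2316845
solve [mL_A; mL_B] = S·[w00; w01] and [mR_A; mR_B] = S·[w10; w11]:
  w00 = 0, w01 = 1/2, w10 = -1/2, w11 = -1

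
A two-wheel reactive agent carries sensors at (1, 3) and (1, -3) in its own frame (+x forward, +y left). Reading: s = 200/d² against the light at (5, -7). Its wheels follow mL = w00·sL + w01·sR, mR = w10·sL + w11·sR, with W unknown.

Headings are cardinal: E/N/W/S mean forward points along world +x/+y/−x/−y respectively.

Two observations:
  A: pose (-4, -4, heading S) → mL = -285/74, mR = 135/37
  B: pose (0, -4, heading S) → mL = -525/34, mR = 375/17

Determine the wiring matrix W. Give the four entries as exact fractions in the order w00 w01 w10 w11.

-1/2 -1 1 -1

obs A: pose=(-4,-4,S) → sL=5, sR=50/37, mL=-285/74, mR=135/37
obs B: pose=(0,-4,S) → sL=25, sR=50/17, mL=-525/34, mR=375/17
sensor matrix S = [[5, 50/37], [25, 50/17]]; det S = -12000/629
solve [mL_A; mL_B] = S·[w00; w01] and [mR_A; mR_B] = S·[w10; w11]:
  w00 = -1/2, w01 = -1, w10 = 1, w11 = -1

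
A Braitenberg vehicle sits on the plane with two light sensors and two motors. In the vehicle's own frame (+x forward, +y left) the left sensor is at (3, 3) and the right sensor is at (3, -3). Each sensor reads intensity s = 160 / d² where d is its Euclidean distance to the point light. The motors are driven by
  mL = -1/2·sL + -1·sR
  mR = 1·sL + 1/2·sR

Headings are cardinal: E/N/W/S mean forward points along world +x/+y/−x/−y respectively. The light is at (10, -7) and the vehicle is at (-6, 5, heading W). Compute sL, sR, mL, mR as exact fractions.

left sensor world pos  = (-9, 2); dL² = 442
right sensor world pos = (-9, 8); dR² = 586
sL = 160/442 = 80/221
sR = 160/586 = 80/293
mL = -1/2·sL + -1·sR = -29400/64753
mR = 1·sL + 1/2·sR = 32280/64753

80/221 80/293 -29400/64753 32280/64753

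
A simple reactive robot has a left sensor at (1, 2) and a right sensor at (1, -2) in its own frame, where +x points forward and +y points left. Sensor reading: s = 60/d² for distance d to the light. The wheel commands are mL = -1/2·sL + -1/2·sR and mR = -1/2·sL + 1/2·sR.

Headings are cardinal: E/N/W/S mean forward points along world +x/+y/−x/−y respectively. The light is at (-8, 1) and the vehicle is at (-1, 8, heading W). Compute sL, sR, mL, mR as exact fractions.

left sensor world pos  = (-2, 6); dL² = 61
right sensor world pos = (-2, 10); dR² = 117
sL = 60/61 = 60/61
sR = 60/117 = 20/39
mL = -1/2·sL + -1/2·sR = -1780/2379
mR = -1/2·sL + 1/2·sR = -560/2379

60/61 20/39 -1780/2379 -560/2379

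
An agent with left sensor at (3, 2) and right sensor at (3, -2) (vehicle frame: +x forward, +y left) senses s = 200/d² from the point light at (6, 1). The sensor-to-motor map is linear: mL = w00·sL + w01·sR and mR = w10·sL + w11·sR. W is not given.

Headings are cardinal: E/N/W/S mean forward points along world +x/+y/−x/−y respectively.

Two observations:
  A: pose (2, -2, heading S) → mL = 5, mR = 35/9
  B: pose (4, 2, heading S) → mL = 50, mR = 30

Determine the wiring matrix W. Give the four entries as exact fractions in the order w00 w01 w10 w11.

obs A: pose=(2,-2,S) → sL=5, sR=25/9, mL=5, mR=35/9
obs B: pose=(4,2,S) → sL=50, sR=10, mL=50, mR=30
sensor matrix S = [[5, 25/9], [50, 10]]; det S = -800/9
solve [mL_A; mL_B] = S·[w00; w01] and [mR_A; mR_B] = S·[w10; w11]:
  w00 = 1, w01 = 0, w10 = 1/2, w11 = 1/2

1 0 1/2 1/2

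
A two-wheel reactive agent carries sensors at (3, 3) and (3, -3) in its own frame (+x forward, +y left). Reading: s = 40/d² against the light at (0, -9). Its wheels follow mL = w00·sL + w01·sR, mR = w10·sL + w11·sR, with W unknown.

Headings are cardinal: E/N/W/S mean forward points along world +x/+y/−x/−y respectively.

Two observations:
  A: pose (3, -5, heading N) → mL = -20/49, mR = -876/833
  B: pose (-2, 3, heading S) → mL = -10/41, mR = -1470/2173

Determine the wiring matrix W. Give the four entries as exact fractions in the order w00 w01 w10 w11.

obs A: pose=(3,-5,N) → sL=40/49, sR=8/17, mL=-20/49, mR=-876/833
obs B: pose=(-2,3,S) → sL=20/41, sR=20/53, mL=-10/41, mR=-1470/2173
sensor matrix S = [[40/49, 8/17], [20/41, 20/53]]; det S = 142080/1810109
solve [mL_A; mL_B] = S·[w00; w01] and [mR_A; mR_B] = S·[w10; w11]:
  w00 = -1/2, w01 = 0, w10 = -1, w11 = -1/2

-1/2 0 -1 -1/2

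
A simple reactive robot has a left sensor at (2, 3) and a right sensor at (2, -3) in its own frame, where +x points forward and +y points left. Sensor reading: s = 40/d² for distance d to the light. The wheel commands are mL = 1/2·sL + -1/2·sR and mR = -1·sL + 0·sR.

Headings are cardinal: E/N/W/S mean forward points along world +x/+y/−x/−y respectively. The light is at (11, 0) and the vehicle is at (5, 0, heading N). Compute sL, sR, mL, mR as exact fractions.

left sensor world pos  = (2, 2); dL² = 85
right sensor world pos = (8, 2); dR² = 13
sL = 40/85 = 8/17
sR = 40/13 = 40/13
mL = 1/2·sL + -1/2·sR = -288/221
mR = -1·sL + 0·sR = -8/17

8/17 40/13 -288/221 -8/17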